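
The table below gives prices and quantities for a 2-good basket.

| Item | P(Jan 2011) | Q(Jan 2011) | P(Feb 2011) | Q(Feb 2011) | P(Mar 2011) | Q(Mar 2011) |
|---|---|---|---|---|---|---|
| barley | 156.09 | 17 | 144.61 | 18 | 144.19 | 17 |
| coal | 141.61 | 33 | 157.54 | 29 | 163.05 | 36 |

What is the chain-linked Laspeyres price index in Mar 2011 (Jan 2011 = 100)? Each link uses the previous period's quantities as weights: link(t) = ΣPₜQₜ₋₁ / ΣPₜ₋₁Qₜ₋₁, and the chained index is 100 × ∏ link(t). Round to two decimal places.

106.73

Link Jan 2011→Feb 2011:
ΣP(Feb 2011)Q(Jan 2011) = 144.61×17 + 157.54×33 = 2458.37 + 5198.82 = 7657.19
ΣP(Jan 2011)Q(Jan 2011) = 156.09×17 + 141.61×33 = 2653.53 + 4673.13 = 7326.66
link = 7657.19/7326.66 = 1.045113
Link Feb 2011→Mar 2011:
ΣP(Mar 2011)Q(Feb 2011) = 144.19×18 + 163.05×29 = 2595.42 + 4728.45 = 7323.87
ΣP(Feb 2011)Q(Feb 2011) = 144.61×18 + 157.54×29 = 2602.98 + 4568.66 = 7171.64
link = 7323.87/7171.64 = 1.021227
Chained index = 100 × 1.045113 × 1.021227 = 106.7298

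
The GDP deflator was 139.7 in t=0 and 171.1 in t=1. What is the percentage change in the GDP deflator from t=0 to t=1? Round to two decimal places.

Change = (171.1 − 139.7) / 139.7 × 100
       = 31.4 / 139.7 × 100 = 22.4767%

22.48%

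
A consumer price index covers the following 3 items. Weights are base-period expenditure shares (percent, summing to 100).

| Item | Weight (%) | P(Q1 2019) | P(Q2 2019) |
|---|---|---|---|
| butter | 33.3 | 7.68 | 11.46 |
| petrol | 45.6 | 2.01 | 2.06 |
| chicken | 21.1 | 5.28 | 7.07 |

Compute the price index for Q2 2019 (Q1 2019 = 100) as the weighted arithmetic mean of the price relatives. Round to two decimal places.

butter: 33.3 × (11.46/7.68) = 33.3 × 1.492188 = 49.6898
petrol: 45.6 × (2.06/2.01) = 45.6 × 1.024876 = 46.7343
chicken: 21.1 × (7.07/5.28) = 21.1 × 1.339015 = 28.2532
Index = Σ wᵢ·(p₁ᵢ/p₀ᵢ) = 49.6898 + 46.7343 + 28.2532 = 124.6774

124.68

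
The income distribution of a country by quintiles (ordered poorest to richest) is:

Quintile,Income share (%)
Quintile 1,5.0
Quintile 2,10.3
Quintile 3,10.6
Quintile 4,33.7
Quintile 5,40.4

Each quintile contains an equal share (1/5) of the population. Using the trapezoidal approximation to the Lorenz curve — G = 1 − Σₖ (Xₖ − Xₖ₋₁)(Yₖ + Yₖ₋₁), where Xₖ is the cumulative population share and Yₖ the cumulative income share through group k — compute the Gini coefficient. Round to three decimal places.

0.377

Cumulative income shares Yₖ: 0.0500, 0.1530, 0.2590, 0.5960, 1.0000
Σ (Xₖ−Xₖ₋₁)(Yₖ+Yₖ₋₁) = (1/5)(0.0500+0.0000) + (1/5)(0.1530+0.0500) + (1/5)(0.2590+0.1530) + (1/5)(0.5960+0.2590) + (1/5)(1.0000+0.5960)
  = 0.0100 + 0.0406 + 0.0824 + 0.1710 + 0.3192 = 0.6232
G = 1 − 0.6232 = 0.3768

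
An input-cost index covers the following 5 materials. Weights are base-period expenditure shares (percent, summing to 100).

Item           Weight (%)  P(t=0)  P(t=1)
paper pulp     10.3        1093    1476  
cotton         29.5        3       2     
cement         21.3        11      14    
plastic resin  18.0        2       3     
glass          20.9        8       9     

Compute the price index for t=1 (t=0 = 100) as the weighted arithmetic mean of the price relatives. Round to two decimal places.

paper pulp: 10.3 × (1476/1093) = 10.3 × 1.350412 = 13.9092
cotton: 29.5 × (2/3) = 29.5 × 0.666667 = 19.6667
cement: 21.3 × (14/11) = 21.3 × 1.272727 = 27.1091
plastic resin: 18.0 × (3/2) = 18.0 × 1.500000 = 27.0000
glass: 20.9 × (9/8) = 20.9 × 1.125000 = 23.5125
Index = Σ wᵢ·(p₁ᵢ/p₀ᵢ) = 13.9092 + 19.6667 + 27.1091 + 27.0000 + 23.5125 = 111.1975

111.20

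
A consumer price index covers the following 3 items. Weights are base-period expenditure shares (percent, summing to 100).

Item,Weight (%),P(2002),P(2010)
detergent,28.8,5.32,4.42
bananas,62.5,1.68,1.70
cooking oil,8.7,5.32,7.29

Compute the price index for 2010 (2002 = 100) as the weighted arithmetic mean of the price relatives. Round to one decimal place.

99.1

detergent: 28.8 × (4.42/5.32) = 28.8 × 0.830827 = 23.9278
bananas: 62.5 × (1.70/1.68) = 62.5 × 1.011905 = 63.2440
cooking oil: 8.7 × (7.29/5.32) = 8.7 × 1.370301 = 11.9216
Index = Σ wᵢ·(p₁ᵢ/p₀ᵢ) = 23.9278 + 63.2440 + 11.9216 = 99.0935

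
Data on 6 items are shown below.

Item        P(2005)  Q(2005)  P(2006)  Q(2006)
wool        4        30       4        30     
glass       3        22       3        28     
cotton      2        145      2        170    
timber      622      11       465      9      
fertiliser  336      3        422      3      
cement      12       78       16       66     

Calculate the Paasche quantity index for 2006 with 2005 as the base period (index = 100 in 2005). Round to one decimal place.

Paasche quantity index uses current-period prices as weights.
ΣP(2006)·Q(2006) = 4×30 + 3×28 + 2×170 + 465×9 + 422×3 + 16×66 = 120 + 84 + 340 + 4185 + 1266 + 1056 = 7051
ΣP(2006)·Q(2005) = 4×30 + 3×22 + 2×145 + 465×11 + 422×3 + 16×78 = 120 + 66 + 290 + 5115 + 1266 + 1248 = 8105
Index = 7051 / 8105 × 100 = 86.9957

87.0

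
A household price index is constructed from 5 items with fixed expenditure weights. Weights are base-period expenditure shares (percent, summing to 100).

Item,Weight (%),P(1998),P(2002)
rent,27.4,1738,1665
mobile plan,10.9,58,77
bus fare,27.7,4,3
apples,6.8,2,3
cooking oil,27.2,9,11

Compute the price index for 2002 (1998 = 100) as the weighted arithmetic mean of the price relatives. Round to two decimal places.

rent: 27.4 × (1665/1738) = 27.4 × 0.957998 = 26.2491
mobile plan: 10.9 × (77/58) = 10.9 × 1.327586 = 14.4707
bus fare: 27.7 × (3/4) = 27.7 × 0.750000 = 20.7750
apples: 6.8 × (3/2) = 6.8 × 1.500000 = 10.2000
cooking oil: 27.2 × (11/9) = 27.2 × 1.222222 = 33.2444
Index = Σ wᵢ·(p₁ᵢ/p₀ᵢ) = 26.2491 + 14.4707 + 20.7750 + 10.2000 + 33.2444 = 104.9393

104.94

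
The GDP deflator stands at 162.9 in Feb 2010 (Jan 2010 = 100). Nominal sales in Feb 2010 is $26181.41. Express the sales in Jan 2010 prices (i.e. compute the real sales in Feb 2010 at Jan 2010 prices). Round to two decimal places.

16072.07

Real = Nominal ÷ (Index/100) = 26181.41 ÷ (162.9/100)
     = 26181.41 ÷ 1.629 = 16072.0749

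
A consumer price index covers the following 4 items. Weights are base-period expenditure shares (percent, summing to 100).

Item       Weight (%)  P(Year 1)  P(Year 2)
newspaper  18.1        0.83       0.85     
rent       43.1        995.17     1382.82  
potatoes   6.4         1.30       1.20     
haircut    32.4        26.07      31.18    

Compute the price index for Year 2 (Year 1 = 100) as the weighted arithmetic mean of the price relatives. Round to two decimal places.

123.08

newspaper: 18.1 × (0.85/0.83) = 18.1 × 1.024096 = 18.5361
rent: 43.1 × (1382.82/995.17) = 43.1 × 1.389531 = 59.8888
potatoes: 6.4 × (1.20/1.30) = 6.4 × 0.923077 = 5.9077
haircut: 32.4 × (31.18/26.07) = 32.4 × 1.196011 = 38.7507
Index = Σ wᵢ·(p₁ᵢ/p₀ᵢ) = 18.5361 + 59.8888 + 5.9077 + 38.7507 = 123.0834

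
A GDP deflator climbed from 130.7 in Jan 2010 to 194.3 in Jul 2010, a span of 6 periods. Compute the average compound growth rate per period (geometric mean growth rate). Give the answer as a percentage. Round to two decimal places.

Growth factor = (194.3/130.7)^(1/6) = (1.486611)^(1/6) = 1.068316
Growth rate = 1.068316 − 1 = 0.068316 = 6.8316%

6.83%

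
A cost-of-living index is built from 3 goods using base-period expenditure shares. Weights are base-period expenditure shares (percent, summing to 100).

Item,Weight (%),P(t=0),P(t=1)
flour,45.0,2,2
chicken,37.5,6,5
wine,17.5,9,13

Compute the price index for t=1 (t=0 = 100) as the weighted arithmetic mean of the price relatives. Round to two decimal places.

flour: 45.0 × (2/2) = 45.0 × 1.000000 = 45.0000
chicken: 37.5 × (5/6) = 37.5 × 0.833333 = 31.2500
wine: 17.5 × (13/9) = 17.5 × 1.444444 = 25.2778
Index = Σ wᵢ·(p₁ᵢ/p₀ᵢ) = 45.0000 + 31.2500 + 25.2778 = 101.5278

101.53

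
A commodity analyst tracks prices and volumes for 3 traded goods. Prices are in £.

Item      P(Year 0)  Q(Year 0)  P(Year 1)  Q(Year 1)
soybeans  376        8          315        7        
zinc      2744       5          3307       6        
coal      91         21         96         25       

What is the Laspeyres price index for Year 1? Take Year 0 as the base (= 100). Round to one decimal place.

113.0

Laspeyres price index uses base-period quantities as weights.
ΣP(Year 1)·Q(Year 0) = 315×8 + 3307×5 + 96×21 = 2520 + 16535 + 2016 = 21071
ΣP(Year 0)·Q(Year 0) = 376×8 + 2744×5 + 91×21 = 3008 + 13720 + 1911 = 18639
Index = 21071 / 18639 × 100 = 113.0479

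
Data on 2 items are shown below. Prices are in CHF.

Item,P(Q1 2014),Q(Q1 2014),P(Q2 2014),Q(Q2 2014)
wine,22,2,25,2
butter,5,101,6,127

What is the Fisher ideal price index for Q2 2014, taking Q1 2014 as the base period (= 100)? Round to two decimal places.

Laspeyres component (base-period weights):
ΣP(Q2 2014)Q(Q1 2014) = 25×2 + 6×101 = 50 + 606 = 656
ΣP(Q1 2014)Q(Q1 2014) = 22×2 + 5×101 = 44 + 505 = 549
L = 656 / 549 × 100 = 119.4900
Paasche component (current-period weights):
ΣP(Q2 2014)Q(Q2 2014) = 25×2 + 6×127 = 50 + 762 = 812
ΣP(Q1 2014)Q(Q2 2014) = 22×2 + 5×127 = 44 + 635 = 679
P = 812 / 679 × 100 = 119.5876
Fisher = √(L × P) = √(119.4900 × 119.5876) = 119.5388

119.54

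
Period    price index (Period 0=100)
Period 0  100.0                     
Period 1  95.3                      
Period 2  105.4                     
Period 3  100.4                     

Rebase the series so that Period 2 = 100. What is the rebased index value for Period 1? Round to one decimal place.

Rebased(Period 1) = 95.3 / 105.4 × 100 = 90.4175

90.4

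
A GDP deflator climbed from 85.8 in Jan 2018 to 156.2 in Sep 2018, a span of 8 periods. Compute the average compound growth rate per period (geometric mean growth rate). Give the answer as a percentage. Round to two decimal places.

Growth factor = (156.2/85.8)^(1/8) = (1.820513)^(1/8) = 1.077765
Growth rate = 1.077765 − 1 = 0.077765 = 7.7765%

7.78%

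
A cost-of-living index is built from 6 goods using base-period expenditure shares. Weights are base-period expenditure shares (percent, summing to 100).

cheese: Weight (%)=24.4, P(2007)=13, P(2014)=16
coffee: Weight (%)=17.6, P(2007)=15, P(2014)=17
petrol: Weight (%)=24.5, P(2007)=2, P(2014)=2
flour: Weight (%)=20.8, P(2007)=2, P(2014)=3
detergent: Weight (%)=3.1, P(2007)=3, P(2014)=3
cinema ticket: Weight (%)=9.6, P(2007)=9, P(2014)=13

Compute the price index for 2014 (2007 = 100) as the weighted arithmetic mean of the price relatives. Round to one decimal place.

cheese: 24.4 × (16/13) = 24.4 × 1.230769 = 30.0308
coffee: 17.6 × (17/15) = 17.6 × 1.133333 = 19.9467
petrol: 24.5 × (2/2) = 24.5 × 1.000000 = 24.5000
flour: 20.8 × (3/2) = 20.8 × 1.500000 = 31.2000
detergent: 3.1 × (3/3) = 3.1 × 1.000000 = 3.1000
cinema ticket: 9.6 × (13/9) = 9.6 × 1.444444 = 13.8667
Index = Σ wᵢ·(p₁ᵢ/p₀ᵢ) = 30.0308 + 19.9467 + 24.5000 + 31.2000 + 3.1000 + 13.8667 = 122.6441

122.6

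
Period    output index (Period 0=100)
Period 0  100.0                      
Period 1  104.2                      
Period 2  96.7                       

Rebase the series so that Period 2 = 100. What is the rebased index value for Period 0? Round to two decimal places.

Rebased(Period 0) = 100.0 / 96.7 × 100 = 103.4126

103.41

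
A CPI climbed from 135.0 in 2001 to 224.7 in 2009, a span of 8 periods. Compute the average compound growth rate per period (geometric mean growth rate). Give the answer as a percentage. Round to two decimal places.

Growth factor = (224.7/135.0)^(1/8) = (1.664444)^(1/8) = 1.065758
Growth rate = 1.065758 − 1 = 0.065758 = 6.5758%

6.58%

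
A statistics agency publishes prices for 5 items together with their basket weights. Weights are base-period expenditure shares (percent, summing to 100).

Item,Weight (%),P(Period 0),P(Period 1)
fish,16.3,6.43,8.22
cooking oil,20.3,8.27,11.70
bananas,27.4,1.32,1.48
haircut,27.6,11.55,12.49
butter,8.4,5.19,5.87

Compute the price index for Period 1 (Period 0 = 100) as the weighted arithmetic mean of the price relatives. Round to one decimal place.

119.6

fish: 16.3 × (8.22/6.43) = 16.3 × 1.278383 = 20.8376
cooking oil: 20.3 × (11.70/8.27) = 20.3 × 1.414752 = 28.7195
bananas: 27.4 × (1.48/1.32) = 27.4 × 1.121212 = 30.7212
haircut: 27.6 × (12.49/11.55) = 27.6 × 1.081385 = 29.8462
butter: 8.4 × (5.87/5.19) = 8.4 × 1.131021 = 9.5006
Index = Σ wᵢ·(p₁ᵢ/p₀ᵢ) = 20.8376 + 28.7195 + 30.7212 + 29.8462 + 9.5006 = 119.6251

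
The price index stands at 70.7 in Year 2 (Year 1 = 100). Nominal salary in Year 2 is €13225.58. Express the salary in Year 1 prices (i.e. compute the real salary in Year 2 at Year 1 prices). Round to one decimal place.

18706.6

Real = Nominal ÷ (Index/100) = 13225.58 ÷ (70.7/100)
     = 13225.58 ÷ 0.707 = 18706.6195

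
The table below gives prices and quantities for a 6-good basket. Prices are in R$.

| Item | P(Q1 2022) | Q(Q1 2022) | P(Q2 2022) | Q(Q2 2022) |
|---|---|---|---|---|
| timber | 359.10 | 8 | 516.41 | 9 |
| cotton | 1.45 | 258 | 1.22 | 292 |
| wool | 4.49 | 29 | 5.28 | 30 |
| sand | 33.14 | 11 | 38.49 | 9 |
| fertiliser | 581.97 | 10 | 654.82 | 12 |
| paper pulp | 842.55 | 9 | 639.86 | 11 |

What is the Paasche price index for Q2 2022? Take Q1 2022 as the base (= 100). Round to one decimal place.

Paasche price index uses current-period quantities as weights.
ΣP(Q2 2022)·Q(Q2 2022) = 516.41×9 + 1.22×292 + 5.28×30 + 38.49×9 + 654.82×12 + 639.86×11 = 4647.69 + 356.24 + 158.4 + 346.41 + 7857.84 + 7038.46 = 20405.04
ΣP(Q1 2022)·Q(Q2 2022) = 359.10×9 + 1.45×292 + 4.49×30 + 33.14×9 + 581.97×12 + 842.55×11 = 3231.9 + 423.4 + 134.7 + 298.26 + 6983.64 + 9268.05 = 20339.95
Index = 20405.04 / 20339.95 × 100 = 100.3200

100.3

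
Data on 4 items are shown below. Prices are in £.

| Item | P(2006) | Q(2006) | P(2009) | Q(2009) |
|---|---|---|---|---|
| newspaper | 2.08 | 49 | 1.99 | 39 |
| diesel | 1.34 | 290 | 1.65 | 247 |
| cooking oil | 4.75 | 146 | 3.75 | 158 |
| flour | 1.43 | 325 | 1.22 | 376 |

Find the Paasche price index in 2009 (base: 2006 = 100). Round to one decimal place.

90.4

Paasche price index uses current-period quantities as weights.
ΣP(2009)·Q(2009) = 1.99×39 + 1.65×247 + 3.75×158 + 1.22×376 = 77.61 + 407.55 + 592.5 + 458.72 = 1536.38
ΣP(2006)·Q(2009) = 2.08×39 + 1.34×247 + 4.75×158 + 1.43×376 = 81.12 + 330.98 + 750.5 + 537.68 = 1700.28
Index = 1536.38 / 1700.28 × 100 = 90.3604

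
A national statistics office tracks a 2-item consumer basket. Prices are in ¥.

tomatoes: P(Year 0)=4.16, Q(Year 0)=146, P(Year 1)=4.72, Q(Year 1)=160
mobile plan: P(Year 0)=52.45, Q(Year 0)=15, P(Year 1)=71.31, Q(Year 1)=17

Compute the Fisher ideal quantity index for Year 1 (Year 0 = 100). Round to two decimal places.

111.78

Laspeyres component (base-period weights):
ΣP(Year 0)Q(Year 1) = 4.16×160 + 52.45×17 = 665.6 + 891.65 = 1557.25
ΣP(Year 0)Q(Year 0) = 4.16×146 + 52.45×15 = 607.36 + 786.75 = 1394.11
L = 1557.25 / 1394.11 × 100 = 111.7021
Paasche component (current-period weights):
ΣP(Year 1)Q(Year 1) = 4.72×160 + 71.31×17 = 755.2 + 1212.27 = 1967.47
ΣP(Year 1)Q(Year 0) = 4.72×146 + 71.31×15 = 689.12 + 1069.65 = 1758.77
P = 1967.47 / 1758.77 × 100 = 111.8662
Fisher = √(L × P) = √(111.7021 × 111.8662) = 111.7841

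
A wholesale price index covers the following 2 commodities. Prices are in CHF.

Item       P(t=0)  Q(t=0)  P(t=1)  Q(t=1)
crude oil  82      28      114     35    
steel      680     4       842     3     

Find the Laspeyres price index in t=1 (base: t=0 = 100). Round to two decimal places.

130.78

Laspeyres price index uses base-period quantities as weights.
ΣP(t=1)·Q(t=0) = 114×28 + 842×4 = 3192 + 3368 = 6560
ΣP(t=0)·Q(t=0) = 82×28 + 680×4 = 2296 + 2720 = 5016
Index = 6560 / 5016 × 100 = 130.7815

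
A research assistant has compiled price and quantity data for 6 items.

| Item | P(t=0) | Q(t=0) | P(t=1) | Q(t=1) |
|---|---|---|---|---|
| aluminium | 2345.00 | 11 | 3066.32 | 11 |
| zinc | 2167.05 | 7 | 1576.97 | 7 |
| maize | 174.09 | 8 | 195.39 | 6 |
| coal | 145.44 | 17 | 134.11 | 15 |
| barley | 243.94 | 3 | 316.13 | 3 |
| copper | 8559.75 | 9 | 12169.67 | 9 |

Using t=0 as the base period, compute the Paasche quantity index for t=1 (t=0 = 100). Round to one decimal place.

99.6

Paasche quantity index uses current-period prices as weights.
ΣP(t=1)·Q(t=1) = 3066.32×11 + 1576.97×7 + 195.39×6 + 134.11×15 + 316.13×3 + 12169.67×9 = 33729.52 + 11038.79 + 1172.34 + 2011.65 + 948.39 + 109527.03 = 158427.72
ΣP(t=1)·Q(t=0) = 3066.32×11 + 1576.97×7 + 195.39×8 + 134.11×17 + 316.13×3 + 12169.67×9 = 33729.52 + 11038.79 + 1563.12 + 2279.87 + 948.39 + 109527.03 = 159086.72
Index = 158427.72 / 159086.72 × 100 = 99.5858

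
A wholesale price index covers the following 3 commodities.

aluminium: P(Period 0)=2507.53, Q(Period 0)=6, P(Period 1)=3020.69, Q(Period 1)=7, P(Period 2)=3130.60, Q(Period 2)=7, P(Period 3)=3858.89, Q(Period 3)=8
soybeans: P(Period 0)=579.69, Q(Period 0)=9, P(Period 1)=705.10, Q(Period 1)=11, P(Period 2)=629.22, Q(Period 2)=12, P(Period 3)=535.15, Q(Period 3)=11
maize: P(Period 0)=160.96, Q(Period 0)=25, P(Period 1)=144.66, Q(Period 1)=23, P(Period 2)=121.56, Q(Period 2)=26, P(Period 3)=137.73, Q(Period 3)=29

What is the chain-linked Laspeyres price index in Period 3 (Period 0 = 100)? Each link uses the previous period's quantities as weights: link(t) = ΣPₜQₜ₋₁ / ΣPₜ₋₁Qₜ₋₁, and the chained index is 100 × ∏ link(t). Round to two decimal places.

Link Period 0→Period 1:
ΣP(Period 1)Q(Period 0) = 3020.69×6 + 705.10×9 + 144.66×25 = 18124.14 + 6345.9 + 3616.5 = 28086.54
ΣP(Period 0)Q(Period 0) = 2507.53×6 + 579.69×9 + 160.96×25 = 15045.18 + 5217.21 + 4024 = 24286.39
link = 28086.54/24286.39 = 1.156472
Link Period 1→Period 2:
ΣP(Period 2)Q(Period 1) = 3130.60×7 + 629.22×11 + 121.56×23 = 21914.2 + 6921.42 + 2795.88 = 31631.5
ΣP(Period 1)Q(Period 1) = 3020.69×7 + 705.10×11 + 144.66×23 = 21144.83 + 7756.1 + 3327.18 = 32228.11
link = 31631.5/32228.11 = 0.981488
Link Period 2→Period 3:
ΣP(Period 3)Q(Period 2) = 3858.89×7 + 535.15×12 + 137.73×26 = 27012.23 + 6421.8 + 3580.98 = 37015.01
ΣP(Period 2)Q(Period 2) = 3130.60×7 + 629.22×12 + 121.56×26 = 21914.2 + 7550.64 + 3160.56 = 32625.4
link = 37015.01/32625.4 = 1.134546
Chained index = 100 × 1.156472 × 0.981488 × 1.134546 = 128.7782

128.78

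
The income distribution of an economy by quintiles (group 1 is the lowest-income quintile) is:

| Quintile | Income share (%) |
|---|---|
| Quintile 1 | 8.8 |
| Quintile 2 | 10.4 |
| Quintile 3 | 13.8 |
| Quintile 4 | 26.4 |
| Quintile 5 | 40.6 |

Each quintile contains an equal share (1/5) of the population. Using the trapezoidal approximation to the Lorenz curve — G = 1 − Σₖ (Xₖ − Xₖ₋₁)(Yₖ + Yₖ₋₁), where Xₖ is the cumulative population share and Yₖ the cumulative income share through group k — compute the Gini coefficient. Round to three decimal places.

Cumulative income shares Yₖ: 0.0880, 0.1920, 0.3300, 0.5940, 1.0000
Σ (Xₖ−Xₖ₋₁)(Yₖ+Yₖ₋₁) = (1/5)(0.0880+0.0000) + (1/5)(0.1920+0.0880) + (1/5)(0.3300+0.1920) + (1/5)(0.5940+0.3300) + (1/5)(1.0000+0.5940)
  = 0.0176 + 0.0560 + 0.1044 + 0.1848 + 0.3188 = 0.6816
G = 1 − 0.6816 = 0.3184

0.318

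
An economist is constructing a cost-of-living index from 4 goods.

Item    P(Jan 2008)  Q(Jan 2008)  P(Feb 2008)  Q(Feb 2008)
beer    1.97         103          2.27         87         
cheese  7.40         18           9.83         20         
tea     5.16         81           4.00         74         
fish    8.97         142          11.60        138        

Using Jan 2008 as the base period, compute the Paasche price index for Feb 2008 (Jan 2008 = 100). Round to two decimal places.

118.14

Paasche price index uses current-period quantities as weights.
ΣP(Feb 2008)·Q(Feb 2008) = 2.27×87 + 9.83×20 + 4.00×74 + 11.60×138 = 197.49 + 196.6 + 296 + 1600.8 = 2290.89
ΣP(Jan 2008)·Q(Feb 2008) = 1.97×87 + 7.40×20 + 5.16×74 + 8.97×138 = 171.39 + 148 + 381.84 + 1237.86 = 1939.09
Index = 2290.89 / 1939.09 × 100 = 118.1425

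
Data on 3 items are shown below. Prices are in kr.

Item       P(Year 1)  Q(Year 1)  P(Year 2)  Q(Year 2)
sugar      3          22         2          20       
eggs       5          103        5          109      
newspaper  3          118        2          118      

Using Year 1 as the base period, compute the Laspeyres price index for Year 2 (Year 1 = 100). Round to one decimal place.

85.0

Laspeyres price index uses base-period quantities as weights.
ΣP(Year 2)·Q(Year 1) = 2×22 + 5×103 + 2×118 = 44 + 515 + 236 = 795
ΣP(Year 1)·Q(Year 1) = 3×22 + 5×103 + 3×118 = 66 + 515 + 354 = 935
Index = 795 / 935 × 100 = 85.0267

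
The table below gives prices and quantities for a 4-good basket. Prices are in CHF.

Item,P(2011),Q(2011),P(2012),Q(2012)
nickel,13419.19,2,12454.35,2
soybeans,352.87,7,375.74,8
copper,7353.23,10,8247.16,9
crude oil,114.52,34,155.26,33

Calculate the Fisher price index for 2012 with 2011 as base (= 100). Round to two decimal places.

Laspeyres component (base-period weights):
ΣP(2012)Q(2011) = 12454.35×2 + 375.74×7 + 8247.16×10 + 155.26×34 = 24908.7 + 2630.18 + 82471.6 + 5278.84 = 115289.32
ΣP(2011)Q(2011) = 13419.19×2 + 352.87×7 + 7353.23×10 + 114.52×34 = 26838.38 + 2470.09 + 73532.3 + 3893.68 = 106734.45
L = 115289.32 / 106734.45 × 100 = 108.0151
Paasche component (current-period weights):
ΣP(2012)Q(2012) = 12454.35×2 + 375.74×8 + 8247.16×9 + 155.26×33 = 24908.7 + 3005.92 + 74224.44 + 5123.58 = 107262.64
ΣP(2011)Q(2012) = 13419.19×2 + 352.87×8 + 7353.23×9 + 114.52×33 = 26838.38 + 2822.96 + 66179.07 + 3779.16 = 99619.57
P = 107262.64 / 99619.57 × 100 = 107.6723
Fisher = √(L × P) = √(108.0151 × 107.6723) = 107.8435

107.84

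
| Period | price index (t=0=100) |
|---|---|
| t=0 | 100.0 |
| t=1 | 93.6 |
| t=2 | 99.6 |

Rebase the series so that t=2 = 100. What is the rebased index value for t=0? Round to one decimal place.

100.4

Rebased(t=0) = 100.0 / 99.6 × 100 = 100.4016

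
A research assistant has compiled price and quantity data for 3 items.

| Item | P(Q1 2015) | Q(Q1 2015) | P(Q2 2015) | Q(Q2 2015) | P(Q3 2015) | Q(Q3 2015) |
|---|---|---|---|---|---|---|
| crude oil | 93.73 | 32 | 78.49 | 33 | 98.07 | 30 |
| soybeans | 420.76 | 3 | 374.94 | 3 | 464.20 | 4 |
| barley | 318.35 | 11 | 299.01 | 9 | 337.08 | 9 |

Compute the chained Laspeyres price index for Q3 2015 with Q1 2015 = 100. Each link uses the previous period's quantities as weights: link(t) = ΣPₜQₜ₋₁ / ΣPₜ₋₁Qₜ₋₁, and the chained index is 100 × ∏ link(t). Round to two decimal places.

Link Q1 2015→Q2 2015:
ΣP(Q2 2015)Q(Q1 2015) = 78.49×32 + 374.94×3 + 299.01×11 = 2511.68 + 1124.82 + 3289.11 = 6925.61
ΣP(Q1 2015)Q(Q1 2015) = 93.73×32 + 420.76×3 + 318.35×11 = 2999.36 + 1262.28 + 3501.85 = 7763.49
link = 6925.61/7763.49 = 0.892074
Link Q2 2015→Q3 2015:
ΣP(Q3 2015)Q(Q2 2015) = 98.07×33 + 464.20×3 + 337.08×9 = 3236.31 + 1392.6 + 3033.72 = 7662.63
ΣP(Q2 2015)Q(Q2 2015) = 78.49×33 + 374.94×3 + 299.01×9 = 2590.17 + 1124.82 + 2691.09 = 6406.08
link = 7662.63/6406.08 = 1.196150
Chained index = 100 × 0.892074 × 1.196150 = 106.7054

106.71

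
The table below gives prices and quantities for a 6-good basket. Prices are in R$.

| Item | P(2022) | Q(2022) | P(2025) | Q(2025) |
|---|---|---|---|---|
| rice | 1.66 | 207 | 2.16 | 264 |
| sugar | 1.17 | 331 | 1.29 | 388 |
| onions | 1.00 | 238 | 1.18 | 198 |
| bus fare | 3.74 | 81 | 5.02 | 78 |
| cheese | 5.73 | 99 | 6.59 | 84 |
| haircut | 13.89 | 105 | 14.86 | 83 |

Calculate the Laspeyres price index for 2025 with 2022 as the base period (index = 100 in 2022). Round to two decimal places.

114.46

Laspeyres price index uses base-period quantities as weights.
ΣP(2025)·Q(2022) = 2.16×207 + 1.29×331 + 1.18×238 + 5.02×81 + 6.59×99 + 14.86×105 = 447.12 + 426.99 + 280.84 + 406.62 + 652.41 + 1560.3 = 3774.28
ΣP(2022)·Q(2022) = 1.66×207 + 1.17×331 + 1.00×238 + 3.74×81 + 5.73×99 + 13.89×105 = 343.62 + 387.27 + 238 + 302.94 + 567.27 + 1458.45 = 3297.55
Index = 3774.28 / 3297.55 × 100 = 114.4571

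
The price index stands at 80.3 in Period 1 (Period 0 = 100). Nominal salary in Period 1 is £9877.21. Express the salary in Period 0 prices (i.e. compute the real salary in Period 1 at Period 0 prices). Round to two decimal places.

12300.39

Real = Nominal ÷ (Index/100) = 9877.21 ÷ (80.3/100)
     = 9877.21 ÷ 0.803 = 12300.3861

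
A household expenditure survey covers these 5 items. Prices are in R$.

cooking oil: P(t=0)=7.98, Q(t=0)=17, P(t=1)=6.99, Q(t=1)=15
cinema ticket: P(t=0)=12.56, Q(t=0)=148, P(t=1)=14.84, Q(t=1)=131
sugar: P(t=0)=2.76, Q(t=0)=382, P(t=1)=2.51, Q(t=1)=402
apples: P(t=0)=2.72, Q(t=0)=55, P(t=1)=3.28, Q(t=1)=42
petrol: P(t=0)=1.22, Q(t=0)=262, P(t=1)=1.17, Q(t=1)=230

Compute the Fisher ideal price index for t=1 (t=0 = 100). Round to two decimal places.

106.44

Laspeyres component (base-period weights):
ΣP(t=1)Q(t=0) = 6.99×17 + 14.84×148 + 2.51×382 + 3.28×55 + 1.17×262 = 118.83 + 2196.32 + 958.82 + 180.4 + 306.54 = 3760.91
ΣP(t=0)Q(t=0) = 7.98×17 + 12.56×148 + 2.76×382 + 2.72×55 + 1.22×262 = 135.66 + 1858.88 + 1054.32 + 149.6 + 319.64 = 3518.1
L = 3760.91 / 3518.1 × 100 = 106.9017
Paasche component (current-period weights):
ΣP(t=1)Q(t=1) = 6.99×15 + 14.84×131 + 2.51×402 + 3.28×42 + 1.17×230 = 104.85 + 1944.04 + 1009.02 + 137.76 + 269.1 = 3464.77
ΣP(t=0)Q(t=1) = 7.98×15 + 12.56×131 + 2.76×402 + 2.72×42 + 1.22×230 = 119.7 + 1645.36 + 1109.52 + 114.24 + 280.6 = 3269.42
P = 3464.77 / 3269.42 × 100 = 105.9751
Fisher = √(L × P) = √(106.9017 × 105.9751) = 106.4374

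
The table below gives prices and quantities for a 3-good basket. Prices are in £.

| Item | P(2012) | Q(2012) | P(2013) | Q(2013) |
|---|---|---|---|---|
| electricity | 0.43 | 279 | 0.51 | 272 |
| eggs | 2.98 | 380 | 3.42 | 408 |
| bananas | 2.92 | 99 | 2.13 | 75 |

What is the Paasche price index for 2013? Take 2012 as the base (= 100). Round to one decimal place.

109.2

Paasche price index uses current-period quantities as weights.
ΣP(2013)·Q(2013) = 0.51×272 + 3.42×408 + 2.13×75 = 138.72 + 1395.36 + 159.75 = 1693.83
ΣP(2012)·Q(2013) = 0.43×272 + 2.98×408 + 2.92×75 = 116.96 + 1215.84 + 219 = 1551.8
Index = 1693.83 / 1551.8 × 100 = 109.1526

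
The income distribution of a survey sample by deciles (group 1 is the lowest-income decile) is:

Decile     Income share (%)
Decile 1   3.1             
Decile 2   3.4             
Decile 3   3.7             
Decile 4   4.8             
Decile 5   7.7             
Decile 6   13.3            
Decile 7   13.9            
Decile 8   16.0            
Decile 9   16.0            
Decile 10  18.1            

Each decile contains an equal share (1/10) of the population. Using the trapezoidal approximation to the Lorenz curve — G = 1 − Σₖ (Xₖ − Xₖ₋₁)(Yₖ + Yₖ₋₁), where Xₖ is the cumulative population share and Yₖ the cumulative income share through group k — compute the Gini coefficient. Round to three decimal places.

Cumulative income shares Yₖ: 0.0310, 0.0650, 0.1020, 0.1500, 0.2270, 0.3600, 0.4990, 0.6590, 0.8190, 1.0000
Σ (Xₖ−Xₖ₋₁)(Yₖ+Yₖ₋₁) = (1/10)(0.0310+0.0000) + (1/10)(0.0650+0.0310) + (1/10)(0.1020+0.0650) + (1/10)(0.1500+0.1020) + (1/10)(0.2270+0.1500) + (1/10)(0.3600+0.2270) + (1/10)(0.4990+0.3600) + (1/10)(0.6590+0.4990) + (1/10)(0.8190+0.6590) + (1/10)(1.0000+0.8190)
  = 0.0031 + 0.0096 + 0.0167 + 0.0252 + 0.0377 + 0.0587 + 0.0859 + 0.1158 + 0.1478 + 0.1819 = 0.6824
G = 1 − 0.6824 = 0.3176

0.318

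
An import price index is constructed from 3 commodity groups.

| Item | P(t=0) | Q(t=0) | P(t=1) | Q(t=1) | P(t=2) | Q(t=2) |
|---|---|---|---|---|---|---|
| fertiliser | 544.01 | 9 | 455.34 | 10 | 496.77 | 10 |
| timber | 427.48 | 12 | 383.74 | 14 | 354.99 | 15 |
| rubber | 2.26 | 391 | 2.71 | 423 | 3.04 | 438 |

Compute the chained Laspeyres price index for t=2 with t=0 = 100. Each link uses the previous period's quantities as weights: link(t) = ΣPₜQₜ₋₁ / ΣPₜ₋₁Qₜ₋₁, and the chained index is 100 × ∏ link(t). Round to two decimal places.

Link t=0→t=1:
ΣP(t=1)Q(t=0) = 455.34×9 + 383.74×12 + 2.71×391 = 4098.06 + 4604.88 + 1059.61 = 9762.55
ΣP(t=0)Q(t=0) = 544.01×9 + 427.48×12 + 2.26×391 = 4896.09 + 5129.76 + 883.66 = 10909.51
link = 9762.55/10909.51 = 0.894866
Link t=1→t=2:
ΣP(t=2)Q(t=1) = 496.77×10 + 354.99×14 + 3.04×423 = 4967.7 + 4969.86 + 1285.92 = 11223.48
ΣP(t=1)Q(t=1) = 455.34×10 + 383.74×14 + 2.71×423 = 4553.4 + 5372.36 + 1146.33 = 11072.09
link = 11223.48/11072.09 = 1.013673
Chained index = 100 × 0.894866 × 1.013673 = 90.7102

90.71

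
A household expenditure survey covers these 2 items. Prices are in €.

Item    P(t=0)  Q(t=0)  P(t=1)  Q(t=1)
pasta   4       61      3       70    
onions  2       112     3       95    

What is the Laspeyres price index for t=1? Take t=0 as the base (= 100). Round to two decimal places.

110.90

Laspeyres price index uses base-period quantities as weights.
ΣP(t=1)·Q(t=0) = 3×61 + 3×112 = 183 + 336 = 519
ΣP(t=0)·Q(t=0) = 4×61 + 2×112 = 244 + 224 = 468
Index = 519 / 468 × 100 = 110.8974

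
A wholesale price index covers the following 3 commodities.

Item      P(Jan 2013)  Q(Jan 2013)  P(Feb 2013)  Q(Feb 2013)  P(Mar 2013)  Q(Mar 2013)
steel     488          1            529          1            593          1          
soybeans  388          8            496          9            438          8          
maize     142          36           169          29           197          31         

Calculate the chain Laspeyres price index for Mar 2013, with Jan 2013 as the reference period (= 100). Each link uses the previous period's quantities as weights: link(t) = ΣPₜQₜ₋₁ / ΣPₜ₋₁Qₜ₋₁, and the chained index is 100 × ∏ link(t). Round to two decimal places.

Link Jan 2013→Feb 2013:
ΣP(Feb 2013)Q(Jan 2013) = 529×1 + 496×8 + 169×36 = 529 + 3968 + 6084 = 10581
ΣP(Jan 2013)Q(Jan 2013) = 488×1 + 388×8 + 142×36 = 488 + 3104 + 5112 = 8704
link = 10581/8704 = 1.215648
Link Feb 2013→Mar 2013:
ΣP(Mar 2013)Q(Feb 2013) = 593×1 + 438×9 + 197×29 = 593 + 3942 + 5713 = 10248
ΣP(Feb 2013)Q(Feb 2013) = 529×1 + 496×9 + 169×29 = 529 + 4464 + 4901 = 9894
link = 10248/9894 = 1.035779
Chained index = 100 × 1.215648 × 1.035779 = 125.9143

125.91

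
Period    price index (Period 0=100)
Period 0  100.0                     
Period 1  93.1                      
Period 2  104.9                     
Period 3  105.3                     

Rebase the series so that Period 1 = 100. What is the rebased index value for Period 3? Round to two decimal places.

Rebased(Period 3) = 105.3 / 93.1 × 100 = 113.1042

113.10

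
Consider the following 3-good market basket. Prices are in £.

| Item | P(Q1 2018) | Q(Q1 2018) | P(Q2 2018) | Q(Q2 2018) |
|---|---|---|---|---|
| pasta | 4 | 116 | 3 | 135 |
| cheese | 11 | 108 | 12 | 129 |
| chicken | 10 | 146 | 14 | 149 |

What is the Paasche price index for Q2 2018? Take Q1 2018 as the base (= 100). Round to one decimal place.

117.1

Paasche price index uses current-period quantities as weights.
ΣP(Q2 2018)·Q(Q2 2018) = 3×135 + 12×129 + 14×149 = 405 + 1548 + 2086 = 4039
ΣP(Q1 2018)·Q(Q2 2018) = 4×135 + 11×129 + 10×149 = 540 + 1419 + 1490 = 3449
Index = 4039 / 3449 × 100 = 117.1064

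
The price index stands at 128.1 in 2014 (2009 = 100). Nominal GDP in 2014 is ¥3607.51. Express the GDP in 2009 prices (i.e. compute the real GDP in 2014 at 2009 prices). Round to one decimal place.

Real = Nominal ÷ (Index/100) = 3607.51 ÷ (128.1/100)
     = 3607.51 ÷ 1.281 = 2816.1671

2816.2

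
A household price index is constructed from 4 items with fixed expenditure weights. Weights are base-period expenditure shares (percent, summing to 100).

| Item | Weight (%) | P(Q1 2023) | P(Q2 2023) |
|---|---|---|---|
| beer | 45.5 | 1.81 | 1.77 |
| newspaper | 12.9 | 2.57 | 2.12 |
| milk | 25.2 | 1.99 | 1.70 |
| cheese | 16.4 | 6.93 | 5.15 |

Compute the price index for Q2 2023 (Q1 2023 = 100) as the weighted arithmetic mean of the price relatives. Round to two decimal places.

beer: 45.5 × (1.77/1.81) = 45.5 × 0.977901 = 44.4945
newspaper: 12.9 × (2.12/2.57) = 12.9 × 0.824903 = 10.6412
milk: 25.2 × (1.70/1.99) = 25.2 × 0.854271 = 21.5276
cheese: 16.4 × (5.15/6.93) = 16.4 × 0.743146 = 12.1876
Index = Σ wᵢ·(p₁ᵢ/p₀ᵢ) = 44.4945 + 10.6412 + 21.5276 + 12.1876 = 88.8509

88.85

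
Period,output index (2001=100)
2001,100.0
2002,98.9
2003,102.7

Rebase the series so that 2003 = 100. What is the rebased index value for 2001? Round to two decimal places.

97.37

Rebased(2001) = 100.0 / 102.7 × 100 = 97.3710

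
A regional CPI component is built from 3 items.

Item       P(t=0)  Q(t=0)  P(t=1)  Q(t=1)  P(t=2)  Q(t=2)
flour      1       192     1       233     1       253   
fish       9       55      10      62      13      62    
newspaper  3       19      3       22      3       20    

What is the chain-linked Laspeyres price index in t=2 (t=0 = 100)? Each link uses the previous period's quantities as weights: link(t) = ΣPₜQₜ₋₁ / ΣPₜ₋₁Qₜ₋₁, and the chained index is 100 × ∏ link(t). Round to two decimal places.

Link t=0→t=1:
ΣP(t=1)Q(t=0) = 1×192 + 10×55 + 3×19 = 192 + 550 + 57 = 799
ΣP(t=0)Q(t=0) = 1×192 + 9×55 + 3×19 = 192 + 495 + 57 = 744
link = 799/744 = 1.073925
Link t=1→t=2:
ΣP(t=2)Q(t=1) = 1×233 + 13×62 + 3×22 = 233 + 806 + 66 = 1105
ΣP(t=1)Q(t=1) = 1×233 + 10×62 + 3×22 = 233 + 620 + 66 = 919
link = 1105/919 = 1.202394
Chained index = 100 × 1.073925 × 1.202394 = 129.1281

129.13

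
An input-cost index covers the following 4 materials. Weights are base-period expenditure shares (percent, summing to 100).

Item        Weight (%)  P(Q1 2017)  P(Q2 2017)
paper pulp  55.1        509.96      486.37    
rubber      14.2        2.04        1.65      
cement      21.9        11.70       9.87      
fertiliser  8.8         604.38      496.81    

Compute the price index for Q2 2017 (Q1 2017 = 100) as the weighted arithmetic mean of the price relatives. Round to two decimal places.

paper pulp: 55.1 × (486.37/509.96) = 55.1 × 0.953741 = 52.5512
rubber: 14.2 × (1.65/2.04) = 14.2 × 0.808824 = 11.4853
cement: 21.9 × (9.87/11.70) = 21.9 × 0.843590 = 18.4746
fertiliser: 8.8 × (496.81/604.38) = 8.8 × 0.822016 = 7.2337
Index = Σ wᵢ·(p₁ᵢ/p₀ᵢ) = 52.5512 + 11.4853 + 18.4746 + 7.2337 = 89.7448

89.74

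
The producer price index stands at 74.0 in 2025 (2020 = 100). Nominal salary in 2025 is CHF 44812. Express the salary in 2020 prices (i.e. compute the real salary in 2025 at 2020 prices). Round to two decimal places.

60556.76

Real = Nominal ÷ (Index/100) = 44812 ÷ (74.0/100)
     = 44812 ÷ 0.740 = 60556.7568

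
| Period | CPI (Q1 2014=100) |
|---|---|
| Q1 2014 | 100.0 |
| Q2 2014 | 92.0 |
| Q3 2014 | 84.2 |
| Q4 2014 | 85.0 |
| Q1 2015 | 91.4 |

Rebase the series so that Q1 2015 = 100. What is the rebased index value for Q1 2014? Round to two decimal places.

Rebased(Q1 2014) = 100.0 / 91.4 × 100 = 109.4092

109.41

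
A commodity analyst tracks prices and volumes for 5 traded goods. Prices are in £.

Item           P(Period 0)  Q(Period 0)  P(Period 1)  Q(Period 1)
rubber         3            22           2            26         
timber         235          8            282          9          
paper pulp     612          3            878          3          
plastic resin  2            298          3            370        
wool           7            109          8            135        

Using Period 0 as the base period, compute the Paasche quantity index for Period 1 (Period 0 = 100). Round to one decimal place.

110.7

Paasche quantity index uses current-period prices as weights.
ΣP(Period 1)·Q(Period 1) = 2×26 + 282×9 + 878×3 + 3×370 + 8×135 = 52 + 2538 + 2634 + 1110 + 1080 = 7414
ΣP(Period 1)·Q(Period 0) = 2×22 + 282×8 + 878×3 + 3×298 + 8×109 = 44 + 2256 + 2634 + 894 + 872 = 6700
Index = 7414 / 6700 × 100 = 110.6567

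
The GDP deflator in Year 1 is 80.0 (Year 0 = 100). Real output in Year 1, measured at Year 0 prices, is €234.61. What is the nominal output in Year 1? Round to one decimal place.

187.7

Nominal = Real × (Index/100) = 234.61 × (80.0/100)
        = 234.61 × 0.800 = 187.6880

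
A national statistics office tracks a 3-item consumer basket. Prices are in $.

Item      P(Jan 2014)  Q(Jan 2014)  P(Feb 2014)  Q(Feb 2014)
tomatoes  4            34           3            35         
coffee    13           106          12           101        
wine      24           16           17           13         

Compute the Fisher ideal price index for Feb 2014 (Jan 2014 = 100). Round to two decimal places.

Laspeyres component (base-period weights):
ΣP(Feb 2014)Q(Jan 2014) = 3×34 + 12×106 + 17×16 = 102 + 1272 + 272 = 1646
ΣP(Jan 2014)Q(Jan 2014) = 4×34 + 13×106 + 24×16 = 136 + 1378 + 384 = 1898
L = 1646 / 1898 × 100 = 86.7229
Paasche component (current-period weights):
ΣP(Feb 2014)Q(Feb 2014) = 3×35 + 12×101 + 17×13 = 105 + 1212 + 221 = 1538
ΣP(Jan 2014)Q(Feb 2014) = 4×35 + 13×101 + 24×13 = 140 + 1313 + 312 = 1765
P = 1538 / 1765 × 100 = 87.1388
Fisher = √(L × P) = √(86.7229 × 87.1388) = 86.9306

86.93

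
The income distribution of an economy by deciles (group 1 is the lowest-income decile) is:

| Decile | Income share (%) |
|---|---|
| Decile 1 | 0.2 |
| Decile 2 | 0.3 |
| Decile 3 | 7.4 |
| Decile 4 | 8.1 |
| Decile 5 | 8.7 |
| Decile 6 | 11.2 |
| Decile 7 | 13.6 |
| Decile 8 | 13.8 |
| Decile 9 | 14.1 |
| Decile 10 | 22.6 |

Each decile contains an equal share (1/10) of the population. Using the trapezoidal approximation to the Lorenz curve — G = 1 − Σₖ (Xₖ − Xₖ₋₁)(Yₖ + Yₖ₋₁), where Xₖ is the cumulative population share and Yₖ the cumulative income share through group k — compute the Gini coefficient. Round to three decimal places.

Cumulative income shares Yₖ: 0.0020, 0.0050, 0.0790, 0.1600, 0.2470, 0.3590, 0.4950, 0.6330, 0.7740, 1.0000
Σ (Xₖ−Xₖ₋₁)(Yₖ+Yₖ₋₁) = (1/10)(0.0020+0.0000) + (1/10)(0.0050+0.0020) + (1/10)(0.0790+0.0050) + (1/10)(0.1600+0.0790) + (1/10)(0.2470+0.1600) + (1/10)(0.3590+0.2470) + (1/10)(0.4950+0.3590) + (1/10)(0.6330+0.4950) + (1/10)(0.7740+0.6330) + (1/10)(1.0000+0.7740)
  = 0.0002 + 0.0007 + 0.0084 + 0.0239 + 0.0407 + 0.0606 + 0.0854 + 0.1128 + 0.1407 + 0.1774 = 0.6508
G = 1 − 0.6508 = 0.3492

0.349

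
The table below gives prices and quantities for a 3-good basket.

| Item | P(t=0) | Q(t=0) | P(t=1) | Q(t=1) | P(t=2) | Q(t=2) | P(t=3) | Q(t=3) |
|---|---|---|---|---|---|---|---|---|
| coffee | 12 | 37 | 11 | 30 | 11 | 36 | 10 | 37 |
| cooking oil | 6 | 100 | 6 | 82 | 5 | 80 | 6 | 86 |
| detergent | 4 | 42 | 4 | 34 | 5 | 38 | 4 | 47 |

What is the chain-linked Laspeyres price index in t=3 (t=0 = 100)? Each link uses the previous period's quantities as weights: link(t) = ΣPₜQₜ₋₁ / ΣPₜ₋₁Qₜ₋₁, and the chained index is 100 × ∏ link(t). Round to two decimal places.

Link t=0→t=1:
ΣP(t=1)Q(t=0) = 11×37 + 6×100 + 4×42 = 407 + 600 + 168 = 1175
ΣP(t=0)Q(t=0) = 12×37 + 6×100 + 4×42 = 444 + 600 + 168 = 1212
link = 1175/1212 = 0.969472
Link t=1→t=2:
ΣP(t=2)Q(t=1) = 11×30 + 5×82 + 5×34 = 330 + 410 + 170 = 910
ΣP(t=1)Q(t=1) = 11×30 + 6×82 + 4×34 = 330 + 492 + 136 = 958
link = 910/958 = 0.949896
Link t=2→t=3:
ΣP(t=3)Q(t=2) = 10×36 + 6×80 + 4×38 = 360 + 480 + 152 = 992
ΣP(t=2)Q(t=2) = 11×36 + 5×80 + 5×38 = 396 + 400 + 190 = 986
link = 992/986 = 1.006085
Chained index = 100 × 0.969472 × 0.949896 × 1.006085 = 92.6501

92.65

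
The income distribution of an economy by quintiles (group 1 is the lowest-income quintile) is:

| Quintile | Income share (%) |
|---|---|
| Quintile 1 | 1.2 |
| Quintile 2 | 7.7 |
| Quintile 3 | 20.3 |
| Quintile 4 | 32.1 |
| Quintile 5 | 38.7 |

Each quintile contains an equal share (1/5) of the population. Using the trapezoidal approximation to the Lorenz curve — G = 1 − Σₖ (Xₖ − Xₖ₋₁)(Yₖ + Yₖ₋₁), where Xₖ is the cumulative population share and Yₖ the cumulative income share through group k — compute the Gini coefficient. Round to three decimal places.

Cumulative income shares Yₖ: 0.0120, 0.0890, 0.2920, 0.6130, 1.0000
Σ (Xₖ−Xₖ₋₁)(Yₖ+Yₖ₋₁) = (1/5)(0.0120+0.0000) + (1/5)(0.0890+0.0120) + (1/5)(0.2920+0.0890) + (1/5)(0.6130+0.2920) + (1/5)(1.0000+0.6130)
  = 0.0024 + 0.0202 + 0.0762 + 0.1810 + 0.3226 = 0.6024
G = 1 − 0.6024 = 0.3976

0.398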